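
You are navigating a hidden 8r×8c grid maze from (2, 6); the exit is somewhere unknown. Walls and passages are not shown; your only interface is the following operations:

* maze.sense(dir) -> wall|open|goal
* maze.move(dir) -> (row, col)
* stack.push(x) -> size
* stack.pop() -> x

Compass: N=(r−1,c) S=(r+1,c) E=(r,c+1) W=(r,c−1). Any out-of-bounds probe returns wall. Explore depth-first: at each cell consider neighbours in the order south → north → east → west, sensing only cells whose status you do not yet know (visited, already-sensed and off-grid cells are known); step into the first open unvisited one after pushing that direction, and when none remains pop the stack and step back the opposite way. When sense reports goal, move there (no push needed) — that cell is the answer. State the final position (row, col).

CALL maze.sense[dir→south]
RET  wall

CALL maze.sense[dir→north]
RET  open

CALL stack.push[x→north]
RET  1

CALL maze.move[dir→north]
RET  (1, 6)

CALL maze.sense[dir→north]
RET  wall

CALL maze.sense[dir→east]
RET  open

CALL stack.push[x→east]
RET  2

CALL maze.move[dir→east]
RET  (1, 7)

CALL maze.sense[dir→south]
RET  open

CALL stack.push[x→south]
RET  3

CALL maze.move[dir→south]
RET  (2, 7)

CALL maze.sense[dir→south]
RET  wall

CALL stack.pop[]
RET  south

CALL maze.move[dir→north]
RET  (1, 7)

CALL maze.sense[dir→north]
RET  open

CALL stack.push[x→north]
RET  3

CALL maze.move[dir→north]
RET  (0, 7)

CALL stack.pop[]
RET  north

CALL maze.move[dir→south]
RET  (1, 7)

CALL stack.pop[]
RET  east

CALL maze.move[dir→west]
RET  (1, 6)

CALL maze.sense[dir→west]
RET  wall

CALL stack.pop[]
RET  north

CALL maze.move[dir→south]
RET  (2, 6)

CALL maze.sense[dir→west]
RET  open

CALL stack.push[x→west]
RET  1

CALL maze.move[dir→west]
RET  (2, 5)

CALL maze.sense[dir→south]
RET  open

CALL stack.push[x→south]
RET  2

CALL maze.move[dir→south]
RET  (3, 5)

CALL maze.sense[dir→south]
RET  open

CALL stack.push[x→south]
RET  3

CALL maze.move[dir→south]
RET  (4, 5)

CALL maze.sense[dir→south]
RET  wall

CALL maze.sense[dir→east]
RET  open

CALL stack.push[x→east]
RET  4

CALL maze.move[dir→east]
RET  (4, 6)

CALL maze.sense[dir→south]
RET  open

CALL stack.push[x→south]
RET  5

CALL maze.move[dir→south]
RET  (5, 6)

CALL maze.sense[dir→south]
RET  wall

CALL maze.sense[dir→east]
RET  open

CALL stack.push[x→east]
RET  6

CALL maze.move[dir→east]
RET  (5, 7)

CALL maze.sense[dir→south]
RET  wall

CALL maze.sense[dir→north]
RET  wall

CALL stack.pop[]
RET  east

CALL maze.move[dir→west]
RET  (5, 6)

CALL stack.pop[]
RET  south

CALL maze.move[dir→north]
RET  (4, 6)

CALL stack.pop[]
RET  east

CALL maze.move[dir→west]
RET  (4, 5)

CALL maze.sense[dir→west]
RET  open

CALL stack.push[x→west]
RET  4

CALL maze.move[dir→west]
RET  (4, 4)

CALL maze.sense[dir→south]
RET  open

CALL stack.push[x→south]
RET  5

CALL maze.move[dir→south]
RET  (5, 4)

CALL maze.sense[dir→south]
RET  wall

CALL maze.sense[dir→west]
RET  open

CALL stack.push[x→west]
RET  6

CALL maze.move[dir→west]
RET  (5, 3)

CALL maze.sense[dir→south]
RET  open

CALL stack.push[x→south]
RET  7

CALL maze.move[dir→south]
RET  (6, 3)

CALL maze.sense[dir→south]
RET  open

CALL stack.push[x→south]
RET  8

CALL maze.move[dir→south]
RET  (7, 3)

CALL maze.sense[dir→east]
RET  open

CALL stack.push[x→east]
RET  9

CALL maze.move[dir→east]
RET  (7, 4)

CALL maze.sense[dir→east]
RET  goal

CALL maze.move[dir→east]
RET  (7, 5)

Answer: (7, 5)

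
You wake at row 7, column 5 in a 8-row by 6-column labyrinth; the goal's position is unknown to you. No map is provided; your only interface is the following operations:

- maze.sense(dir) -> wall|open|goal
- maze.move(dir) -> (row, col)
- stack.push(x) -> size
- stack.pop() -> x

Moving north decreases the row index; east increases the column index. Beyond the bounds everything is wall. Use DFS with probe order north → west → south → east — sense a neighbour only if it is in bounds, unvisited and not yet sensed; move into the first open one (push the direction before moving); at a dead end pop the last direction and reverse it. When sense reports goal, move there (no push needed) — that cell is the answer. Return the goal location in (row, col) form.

~$ maze.sense north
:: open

~$ stack.push north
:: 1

~$ maze.move north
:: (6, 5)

~$ maze.sense north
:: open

~$ stack.push north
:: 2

~$ maze.move north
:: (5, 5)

~$ maze.sense north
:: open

~$ stack.push north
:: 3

~$ maze.move north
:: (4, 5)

~$ maze.sense north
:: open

~$ stack.push north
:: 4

~$ maze.move north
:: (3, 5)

~$ maze.sense north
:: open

~$ stack.push north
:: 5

~$ maze.move north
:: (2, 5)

~$ maze.sense north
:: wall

~$ maze.sense west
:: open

~$ stack.push west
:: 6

~$ maze.move west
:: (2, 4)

~$ maze.sense north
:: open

~$ stack.push north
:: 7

~$ maze.move north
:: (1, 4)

~$ maze.sense north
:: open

~$ stack.push north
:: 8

~$ maze.move north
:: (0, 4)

~$ maze.sense west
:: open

~$ stack.push west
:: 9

~$ maze.move west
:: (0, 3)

~$ maze.sense west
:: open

~$ stack.push west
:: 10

~$ maze.move west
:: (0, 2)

~$ maze.sense west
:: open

~$ stack.push west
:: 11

~$ maze.move west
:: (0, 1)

~$ maze.sense west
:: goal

~$ maze.move west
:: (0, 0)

Answer: (0, 0)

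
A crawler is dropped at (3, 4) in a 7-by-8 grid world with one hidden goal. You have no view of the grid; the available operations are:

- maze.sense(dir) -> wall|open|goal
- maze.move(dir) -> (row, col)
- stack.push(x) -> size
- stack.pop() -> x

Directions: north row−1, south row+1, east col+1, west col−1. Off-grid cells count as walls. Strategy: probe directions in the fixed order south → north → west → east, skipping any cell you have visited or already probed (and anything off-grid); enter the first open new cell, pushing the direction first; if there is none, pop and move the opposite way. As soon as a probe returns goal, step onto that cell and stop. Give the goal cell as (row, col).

-> sense(dir: south)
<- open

-> push(x: south)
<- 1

-> move(dir: south)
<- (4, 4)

-> sense(dir: south)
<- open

-> push(x: south)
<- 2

-> move(dir: south)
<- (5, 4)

-> sense(dir: south)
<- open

-> push(x: south)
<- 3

-> move(dir: south)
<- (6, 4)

-> sense(dir: west)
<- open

-> push(x: west)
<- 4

-> move(dir: west)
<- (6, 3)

-> sense(dir: north)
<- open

-> push(x: north)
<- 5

-> move(dir: north)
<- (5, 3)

-> sense(dir: north)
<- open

-> push(x: north)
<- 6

-> move(dir: north)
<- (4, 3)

-> sense(dir: north)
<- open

-> push(x: north)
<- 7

-> move(dir: north)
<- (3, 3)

-> sense(dir: north)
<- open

-> push(x: north)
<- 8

-> move(dir: north)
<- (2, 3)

-> sense(dir: north)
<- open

-> push(x: north)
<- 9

-> move(dir: north)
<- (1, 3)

-> sense(dir: north)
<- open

-> push(x: north)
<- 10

-> move(dir: north)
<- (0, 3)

-> sense(dir: west)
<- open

-> push(x: west)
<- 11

-> move(dir: west)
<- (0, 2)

-> sense(dir: south)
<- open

-> push(x: south)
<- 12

-> move(dir: south)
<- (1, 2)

-> sense(dir: south)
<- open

-> push(x: south)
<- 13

-> move(dir: south)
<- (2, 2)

-> sense(dir: south)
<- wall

-> sense(dir: west)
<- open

-> push(x: west)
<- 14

-> move(dir: west)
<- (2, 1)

-> sense(dir: south)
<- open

-> push(x: south)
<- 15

-> move(dir: south)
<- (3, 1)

-> sense(dir: south)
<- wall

-> sense(dir: west)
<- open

-> push(x: west)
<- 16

-> move(dir: west)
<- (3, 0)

-> sense(dir: south)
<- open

-> push(x: south)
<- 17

-> move(dir: south)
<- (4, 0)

-> sense(dir: south)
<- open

-> push(x: south)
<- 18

-> move(dir: south)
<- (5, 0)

-> sense(dir: south)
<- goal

-> move(dir: south)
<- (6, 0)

Answer: (6, 0)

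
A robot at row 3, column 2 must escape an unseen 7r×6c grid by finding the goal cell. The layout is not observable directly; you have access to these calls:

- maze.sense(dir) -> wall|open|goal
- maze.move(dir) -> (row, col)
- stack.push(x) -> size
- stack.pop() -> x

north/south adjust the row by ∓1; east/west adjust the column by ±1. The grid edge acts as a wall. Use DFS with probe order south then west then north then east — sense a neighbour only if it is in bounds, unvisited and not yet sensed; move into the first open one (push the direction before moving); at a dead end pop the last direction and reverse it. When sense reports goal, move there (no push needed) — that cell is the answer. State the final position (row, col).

> maze.sense dir=south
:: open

> stack.push x=south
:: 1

> maze.move dir=south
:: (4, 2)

> maze.sense dir=south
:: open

> stack.push x=south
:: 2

> maze.move dir=south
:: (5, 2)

> maze.sense dir=south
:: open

> stack.push x=south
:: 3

> maze.move dir=south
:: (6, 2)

> maze.sense dir=west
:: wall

> maze.sense dir=east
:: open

> stack.push x=east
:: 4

> maze.move dir=east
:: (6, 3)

> maze.sense dir=north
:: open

> stack.push x=north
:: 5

> maze.move dir=north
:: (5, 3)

> maze.sense dir=north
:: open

> stack.push x=north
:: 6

> maze.move dir=north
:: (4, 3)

> maze.sense dir=north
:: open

> stack.push x=north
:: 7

> maze.move dir=north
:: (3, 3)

> maze.sense dir=north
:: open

> stack.push x=north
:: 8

> maze.move dir=north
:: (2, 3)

> maze.sense dir=west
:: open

> stack.push x=west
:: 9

> maze.move dir=west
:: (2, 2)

> maze.sense dir=west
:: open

> stack.push x=west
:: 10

> maze.move dir=west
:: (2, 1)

> maze.sense dir=south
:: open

> stack.push x=south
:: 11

> maze.move dir=south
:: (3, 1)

> maze.sense dir=south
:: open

> stack.push x=south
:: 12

> maze.move dir=south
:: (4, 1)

> maze.sense dir=south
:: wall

> maze.sense dir=west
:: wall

> stack.pop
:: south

> maze.move dir=north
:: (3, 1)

> maze.sense dir=west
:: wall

> stack.pop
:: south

> maze.move dir=north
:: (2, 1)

> maze.sense dir=west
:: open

> stack.push x=west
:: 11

> maze.move dir=west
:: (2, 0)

> maze.sense dir=north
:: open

> stack.push x=north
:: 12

> maze.move dir=north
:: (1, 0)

> maze.sense dir=north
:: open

> stack.push x=north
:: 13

> maze.move dir=north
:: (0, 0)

> maze.sense dir=east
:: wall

> stack.pop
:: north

> maze.move dir=south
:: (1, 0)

> maze.sense dir=east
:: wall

> stack.pop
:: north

> maze.move dir=south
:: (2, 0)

> stack.pop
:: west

> maze.move dir=east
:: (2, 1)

> stack.pop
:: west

> maze.move dir=east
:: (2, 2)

> maze.sense dir=north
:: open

> stack.push x=north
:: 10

> maze.move dir=north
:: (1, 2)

> maze.sense dir=north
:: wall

> maze.sense dir=east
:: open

> stack.push x=east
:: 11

> maze.move dir=east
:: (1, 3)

> maze.sense dir=north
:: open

> stack.push x=north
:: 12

> maze.move dir=north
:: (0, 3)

> maze.sense dir=east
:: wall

> stack.pop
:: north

> maze.move dir=south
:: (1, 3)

> maze.sense dir=east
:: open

> stack.push x=east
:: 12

> maze.move dir=east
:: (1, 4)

> maze.sense dir=south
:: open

> stack.push x=south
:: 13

> maze.move dir=south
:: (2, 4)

> maze.sense dir=south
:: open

> stack.push x=south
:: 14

> maze.move dir=south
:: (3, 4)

> maze.sense dir=south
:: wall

> maze.sense dir=east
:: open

> stack.push x=east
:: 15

> maze.move dir=east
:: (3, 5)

> maze.sense dir=south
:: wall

> maze.sense dir=north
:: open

> stack.push x=north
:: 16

> maze.move dir=north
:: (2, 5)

> maze.sense dir=north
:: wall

> stack.pop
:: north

> maze.move dir=south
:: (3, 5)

> stack.pop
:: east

> maze.move dir=west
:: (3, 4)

> stack.pop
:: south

> maze.move dir=north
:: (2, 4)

> stack.pop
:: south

> maze.move dir=north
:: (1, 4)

> stack.pop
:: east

> maze.move dir=west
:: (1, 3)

> stack.pop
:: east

> maze.move dir=west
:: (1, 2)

> stack.pop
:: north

> maze.move dir=south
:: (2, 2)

> stack.pop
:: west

> maze.move dir=east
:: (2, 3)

> stack.pop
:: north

> maze.move dir=south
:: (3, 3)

> stack.pop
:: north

> maze.move dir=south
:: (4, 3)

> stack.pop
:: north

> maze.move dir=south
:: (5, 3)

> maze.sense dir=east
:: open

> stack.push x=east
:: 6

> maze.move dir=east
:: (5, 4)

> maze.sense dir=south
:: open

> stack.push x=south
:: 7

> maze.move dir=south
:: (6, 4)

> maze.sense dir=east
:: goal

> maze.move dir=east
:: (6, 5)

Answer: (6, 5)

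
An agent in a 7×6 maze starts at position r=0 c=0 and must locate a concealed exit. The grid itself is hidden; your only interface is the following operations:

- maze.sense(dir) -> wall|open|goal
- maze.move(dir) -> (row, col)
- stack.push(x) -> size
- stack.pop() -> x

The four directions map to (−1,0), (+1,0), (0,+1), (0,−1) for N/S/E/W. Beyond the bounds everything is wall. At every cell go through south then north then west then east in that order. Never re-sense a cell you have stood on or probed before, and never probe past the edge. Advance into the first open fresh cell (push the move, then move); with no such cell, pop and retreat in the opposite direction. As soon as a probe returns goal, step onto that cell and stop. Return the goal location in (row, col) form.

Act: maze.sense[dir: south]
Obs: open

Act: stack.push[x: south]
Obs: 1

Act: maze.move[dir: south]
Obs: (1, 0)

Act: maze.sense[dir: south]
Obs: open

Act: stack.push[x: south]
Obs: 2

Act: maze.move[dir: south]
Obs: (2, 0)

Act: maze.sense[dir: south]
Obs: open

Act: stack.push[x: south]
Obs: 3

Act: maze.move[dir: south]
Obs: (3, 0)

Act: maze.sense[dir: south]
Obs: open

Act: stack.push[x: south]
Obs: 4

Act: maze.move[dir: south]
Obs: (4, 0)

Act: maze.sense[dir: south]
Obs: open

Act: stack.push[x: south]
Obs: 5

Act: maze.move[dir: south]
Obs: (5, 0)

Act: maze.sense[dir: south]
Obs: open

Act: stack.push[x: south]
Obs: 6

Act: maze.move[dir: south]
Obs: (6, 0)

Act: maze.sense[dir: east]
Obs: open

Act: stack.push[x: east]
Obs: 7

Act: maze.move[dir: east]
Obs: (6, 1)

Act: maze.sense[dir: north]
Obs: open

Act: stack.push[x: north]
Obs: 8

Act: maze.move[dir: north]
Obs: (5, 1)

Act: maze.sense[dir: north]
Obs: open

Act: stack.push[x: north]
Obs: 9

Act: maze.move[dir: north]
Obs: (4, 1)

Act: maze.sense[dir: north]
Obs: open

Act: stack.push[x: north]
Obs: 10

Act: maze.move[dir: north]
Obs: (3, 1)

Act: maze.sense[dir: north]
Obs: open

Act: stack.push[x: north]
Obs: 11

Act: maze.move[dir: north]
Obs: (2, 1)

Act: maze.sense[dir: north]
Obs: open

Act: stack.push[x: north]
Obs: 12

Act: maze.move[dir: north]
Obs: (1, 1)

Act: maze.sense[dir: north]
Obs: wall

Act: maze.sense[dir: east]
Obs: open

Act: stack.push[x: east]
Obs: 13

Act: maze.move[dir: east]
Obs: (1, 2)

Act: maze.sense[dir: south]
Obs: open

Act: stack.push[x: south]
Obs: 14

Act: maze.move[dir: south]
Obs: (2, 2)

Act: maze.sense[dir: south]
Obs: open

Act: stack.push[x: south]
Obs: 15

Act: maze.move[dir: south]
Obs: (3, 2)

Act: maze.sense[dir: south]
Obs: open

Act: stack.push[x: south]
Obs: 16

Act: maze.move[dir: south]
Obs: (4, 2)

Act: maze.sense[dir: south]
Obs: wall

Act: maze.sense[dir: east]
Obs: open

Act: stack.push[x: east]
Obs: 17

Act: maze.move[dir: east]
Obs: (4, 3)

Act: maze.sense[dir: south]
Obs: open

Act: stack.push[x: south]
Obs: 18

Act: maze.move[dir: south]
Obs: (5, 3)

Act: maze.sense[dir: south]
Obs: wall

Act: maze.sense[dir: east]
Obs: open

Act: stack.push[x: east]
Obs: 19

Act: maze.move[dir: east]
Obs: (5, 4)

Act: maze.sense[dir: south]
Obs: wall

Act: maze.sense[dir: north]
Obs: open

Act: stack.push[x: north]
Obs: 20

Act: maze.move[dir: north]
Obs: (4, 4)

Act: maze.sense[dir: north]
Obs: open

Act: stack.push[x: north]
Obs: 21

Act: maze.move[dir: north]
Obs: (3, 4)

Act: maze.sense[dir: north]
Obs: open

Act: stack.push[x: north]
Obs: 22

Act: maze.move[dir: north]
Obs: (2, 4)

Act: maze.sense[dir: north]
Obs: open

Act: stack.push[x: north]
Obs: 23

Act: maze.move[dir: north]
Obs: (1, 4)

Act: maze.sense[dir: north]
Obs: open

Act: stack.push[x: north]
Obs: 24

Act: maze.move[dir: north]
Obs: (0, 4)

Act: maze.sense[dir: west]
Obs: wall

Act: maze.sense[dir: east]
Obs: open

Act: stack.push[x: east]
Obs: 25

Act: maze.move[dir: east]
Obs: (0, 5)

Act: maze.sense[dir: south]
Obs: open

Act: stack.push[x: south]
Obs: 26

Act: maze.move[dir: south]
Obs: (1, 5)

Act: maze.sense[dir: south]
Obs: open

Act: stack.push[x: south]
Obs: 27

Act: maze.move[dir: south]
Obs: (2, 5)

Act: maze.sense[dir: south]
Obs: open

Act: stack.push[x: south]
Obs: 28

Act: maze.move[dir: south]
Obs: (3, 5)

Act: maze.sense[dir: south]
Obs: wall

Act: stack.pop[]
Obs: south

Act: maze.move[dir: north]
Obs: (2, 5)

Act: stack.pop[]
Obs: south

Act: maze.move[dir: north]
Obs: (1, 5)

Act: stack.pop[]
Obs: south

Act: maze.move[dir: north]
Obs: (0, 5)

Act: stack.pop[]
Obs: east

Act: maze.move[dir: west]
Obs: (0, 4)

Act: stack.pop[]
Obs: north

Act: maze.move[dir: south]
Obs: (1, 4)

Act: maze.sense[dir: west]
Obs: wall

Act: stack.pop[]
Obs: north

Act: maze.move[dir: south]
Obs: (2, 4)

Act: maze.sense[dir: west]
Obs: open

Act: stack.push[x: west]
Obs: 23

Act: maze.move[dir: west]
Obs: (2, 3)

Act: maze.sense[dir: south]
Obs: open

Act: stack.push[x: south]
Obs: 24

Act: maze.move[dir: south]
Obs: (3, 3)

Act: stack.pop[]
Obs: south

Act: maze.move[dir: north]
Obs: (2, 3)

Act: stack.pop[]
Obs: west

Act: maze.move[dir: east]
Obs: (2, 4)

Act: stack.pop[]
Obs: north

Act: maze.move[dir: south]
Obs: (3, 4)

Act: stack.pop[]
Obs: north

Act: maze.move[dir: south]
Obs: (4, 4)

Act: stack.pop[]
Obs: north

Act: maze.move[dir: south]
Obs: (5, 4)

Act: maze.sense[dir: east]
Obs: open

Act: stack.push[x: east]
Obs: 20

Act: maze.move[dir: east]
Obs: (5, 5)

Act: maze.sense[dir: south]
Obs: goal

Act: maze.move[dir: south]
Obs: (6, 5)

Answer: (6, 5)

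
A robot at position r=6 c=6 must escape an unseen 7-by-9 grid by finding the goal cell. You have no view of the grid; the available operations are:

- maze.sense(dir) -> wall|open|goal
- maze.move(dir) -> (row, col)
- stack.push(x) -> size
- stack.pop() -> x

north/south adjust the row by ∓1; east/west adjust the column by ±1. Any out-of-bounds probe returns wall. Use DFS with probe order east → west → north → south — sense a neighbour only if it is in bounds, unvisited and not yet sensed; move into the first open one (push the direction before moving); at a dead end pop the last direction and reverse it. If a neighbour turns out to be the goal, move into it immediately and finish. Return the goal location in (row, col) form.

Now I run sense with east, yielding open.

I invoke push with east, and see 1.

Invoking move with east, → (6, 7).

Now I run sense with east, and observe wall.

Now I run sense with north, — result: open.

Now I run push with north, → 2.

Now I run move with north, → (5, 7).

I try sense with east, yielding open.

I invoke push with east, giving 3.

Then move with east, and see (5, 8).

Then sense with north, yielding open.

I use push with north, and observe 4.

Calling move with north, → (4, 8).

Invoking sense with west, : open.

I call push with west, : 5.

Then move with west, which returns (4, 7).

I run sense with west, — result: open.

I use push with west, giving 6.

Then move with west, : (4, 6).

Calling sense with west, and get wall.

Invoking sense with north, → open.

Next I call push with north, and see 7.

Then move with north, and get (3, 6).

Calling sense with east, and get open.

Next I call push with east, yielding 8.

Then move with east, giving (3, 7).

Invoking sense with east, and observe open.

I try push with east, which returns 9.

I try move with east, which returns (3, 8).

Calling sense with north, : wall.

Then pop, which returns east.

Using move with west, yielding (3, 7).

I use sense with north, which returns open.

I use push with north, — result: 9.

I try move with north, and see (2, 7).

I try sense with west, → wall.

Next I call sense with north, — result: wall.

I invoke pop(), which returns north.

Now I run move with south, giving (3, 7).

I invoke pop, — result: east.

Then move with west, and get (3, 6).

Now I run sense with west, giving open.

I use push with west, and get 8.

Next I call move with west, giving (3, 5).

I invoke sense with west, and observe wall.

I call sense with north, → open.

Invoking push with north, and observe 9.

I call move with north, → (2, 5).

Invoking sense with west, and see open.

I invoke push with west, which returns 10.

I try move with west, and observe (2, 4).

Then sense with west, which returns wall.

I call sense with north, — result: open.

I use push with north, and observe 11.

I invoke move with north, and get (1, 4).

Next I call sense with east, : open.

I call push with east, → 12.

I invoke move with east, giving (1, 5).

I call sense with east, and get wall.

I use sense with north, and see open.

I call push with north, giving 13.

Now I run move with north, giving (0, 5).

Using sense with east, yielding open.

Next I call push with east, and observe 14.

Then move with east, yielding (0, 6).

I try sense with east, which returns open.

Next I call push with east, → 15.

Calling move with east, yielding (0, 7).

Then sense with east, — result: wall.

Invoking pop(), and observe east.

I run move with west, → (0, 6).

Next I call pop, — result: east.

Next I call move with west, — result: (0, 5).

Next I call sense with west, yielding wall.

I use pop, yielding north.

I invoke move with south, and observe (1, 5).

Invoking pop(), yielding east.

I use move with west, : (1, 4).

Calling sense with west, yielding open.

I call push with west, : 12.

Now I run move with west, which returns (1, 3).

Using sense with west, which returns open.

I call push with west, which returns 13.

I run move with west, and see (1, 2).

I try sense with west, and get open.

Next I call push with west, — result: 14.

Then move with west, and observe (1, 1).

I try sense with west, and get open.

Invoking push with west, giving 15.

Then move with west, and get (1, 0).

Using sense with north, : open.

Now I run push with north, and see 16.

I call move with north, and get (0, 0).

Using sense with east, — result: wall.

I invoke pop(), → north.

Invoking move with south, → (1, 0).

Invoking sense with south, yielding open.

Invoking push with south, — result: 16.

Calling move with south, : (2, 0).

I use sense with east, and observe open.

I call push with east, and observe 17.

Then move with east, which returns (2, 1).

Next I call sense with east, giving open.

I run push with east, and get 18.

Now I run move with east, and see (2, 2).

Now I run sense with south, which returns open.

Now I run push with south, and observe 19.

Then move with south, yielding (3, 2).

Invoking sense with east, and see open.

Then push with east, — result: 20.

I run move with east, : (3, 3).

Using sense with south, — result: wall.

Then pop, which returns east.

Using move with west, — result: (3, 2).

I call sense with west, : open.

Now I run push with west, and see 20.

I use move with west, giving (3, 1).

I run sense with west, : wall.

I try sense with south, and see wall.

I run pop, → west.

Then move with east, and see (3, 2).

Invoking sense with south, → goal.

Invoking move with south, → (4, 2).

Answer: (4, 2)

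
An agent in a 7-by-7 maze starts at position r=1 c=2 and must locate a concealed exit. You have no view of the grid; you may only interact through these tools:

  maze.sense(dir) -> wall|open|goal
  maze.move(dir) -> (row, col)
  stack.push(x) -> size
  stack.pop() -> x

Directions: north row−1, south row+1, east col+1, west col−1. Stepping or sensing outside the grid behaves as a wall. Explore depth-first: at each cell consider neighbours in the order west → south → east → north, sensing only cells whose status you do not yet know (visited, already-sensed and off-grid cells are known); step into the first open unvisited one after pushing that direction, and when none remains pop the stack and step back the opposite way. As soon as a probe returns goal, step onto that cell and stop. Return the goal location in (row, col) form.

Do: sense[dir='west']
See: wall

Do: sense[dir='south']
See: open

Do: push[x='south']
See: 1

Do: move[dir='south']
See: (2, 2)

Do: sense[dir='west']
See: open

Do: push[x='west']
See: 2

Do: move[dir='west']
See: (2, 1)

Do: sense[dir='west']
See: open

Do: push[x='west']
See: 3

Do: move[dir='west']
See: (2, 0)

Do: sense[dir='south']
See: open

Do: push[x='south']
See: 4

Do: move[dir='south']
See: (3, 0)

Do: sense[dir='south']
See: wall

Do: sense[dir='east']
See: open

Do: push[x='east']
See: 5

Do: move[dir='east']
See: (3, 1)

Do: sense[dir='south']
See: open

Do: push[x='south']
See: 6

Do: move[dir='south']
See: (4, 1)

Do: sense[dir='south']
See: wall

Do: sense[dir='east']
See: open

Do: push[x='east']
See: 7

Do: move[dir='east']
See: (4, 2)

Do: sense[dir='south']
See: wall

Do: sense[dir='east']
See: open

Do: push[x='east']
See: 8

Do: move[dir='east']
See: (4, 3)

Do: sense[dir='south']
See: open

Do: push[x='south']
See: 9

Do: move[dir='south']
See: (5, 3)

Do: sense[dir='south']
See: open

Do: push[x='south']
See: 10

Do: move[dir='south']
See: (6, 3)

Do: sense[dir='west']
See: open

Do: push[x='west']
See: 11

Do: move[dir='west']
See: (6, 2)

Do: sense[dir='west']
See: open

Do: push[x='west']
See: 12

Do: move[dir='west']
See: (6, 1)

Do: sense[dir='west']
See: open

Do: push[x='west']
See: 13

Do: move[dir='west']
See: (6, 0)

Do: sense[dir='north']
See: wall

Do: pop[]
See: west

Do: move[dir='east']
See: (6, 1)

Do: pop[]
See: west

Do: move[dir='east']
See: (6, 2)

Do: pop[]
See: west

Do: move[dir='east']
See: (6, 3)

Do: sense[dir='east']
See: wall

Do: pop[]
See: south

Do: move[dir='north']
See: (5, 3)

Do: sense[dir='east']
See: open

Do: push[x='east']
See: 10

Do: move[dir='east']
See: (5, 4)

Do: sense[dir='east']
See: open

Do: push[x='east']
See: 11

Do: move[dir='east']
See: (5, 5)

Do: sense[dir='south']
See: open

Do: push[x='south']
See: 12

Do: move[dir='south']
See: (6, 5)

Do: sense[dir='east']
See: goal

Do: move[dir='east']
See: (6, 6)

Answer: (6, 6)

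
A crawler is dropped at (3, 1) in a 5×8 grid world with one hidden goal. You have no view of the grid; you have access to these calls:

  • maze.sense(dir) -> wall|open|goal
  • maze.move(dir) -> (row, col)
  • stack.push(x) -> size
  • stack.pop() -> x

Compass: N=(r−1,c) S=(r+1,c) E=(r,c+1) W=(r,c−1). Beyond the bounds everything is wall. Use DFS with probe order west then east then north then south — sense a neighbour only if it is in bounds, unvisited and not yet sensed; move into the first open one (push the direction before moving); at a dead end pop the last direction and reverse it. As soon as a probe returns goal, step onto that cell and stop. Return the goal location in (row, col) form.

Next I call sense on west, — result: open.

Then push on west, : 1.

I use move on west, and observe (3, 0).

I invoke sense on north, which returns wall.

Now I run sense on south, yielding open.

Then push on south, : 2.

Then move on south, giving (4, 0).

Invoking sense on east, : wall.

Calling pop, — result: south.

I call move on north, yielding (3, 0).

I use pop, and see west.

I run move on east, which returns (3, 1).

I try sense on east, giving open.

I run push on east, — result: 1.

I try move on east, and observe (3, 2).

I run sense on east, yielding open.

Invoking push on east, and see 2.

Next I call move on east, and get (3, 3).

I use sense on east, and get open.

Calling push on east, giving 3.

I try move on east, : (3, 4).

Now I run sense on east, → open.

Next I call push on east, and see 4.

Calling move on east, : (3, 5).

I call sense on east, : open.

Then push on east, giving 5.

Next I call move on east, giving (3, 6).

Then sense on east, → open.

Then push on east, — result: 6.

I try move on east, and see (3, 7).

I use sense on north, yielding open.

I run push on north, yielding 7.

Calling move on north, → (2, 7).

Using sense on west, giving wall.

Using sense on north, and observe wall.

Then pop(), → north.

Using move on south, and see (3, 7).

Invoking sense on south, and get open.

Using push on south, giving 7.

Then move on south, which returns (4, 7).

I call sense on west, giving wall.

Invoking pop(), : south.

Now I run move on north, giving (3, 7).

I invoke pop, — result: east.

Then move on west, and see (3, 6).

Next I call pop, and observe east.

I try move on west, and observe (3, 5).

I try sense on north, : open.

Invoking push on north, and get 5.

I use move on north, → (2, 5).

Calling sense on west, — result: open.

I use push on west, — result: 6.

I run move on west, yielding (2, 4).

Then sense on west, and observe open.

Invoking push on west, and see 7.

Then move on west, → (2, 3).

Using sense on west, and see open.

Using push on west, — result: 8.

Calling move on west, and observe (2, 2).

Now I run sense on west, and observe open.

I invoke push on west, and observe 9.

Next I call move on west, — result: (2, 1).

Then sense on north, which returns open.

I call push on north, — result: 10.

Next I call move on north, and observe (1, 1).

Invoking sense on west, — result: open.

I invoke push on west, and get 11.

Invoking move on west, : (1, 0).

Calling sense on north, : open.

Calling push on north, and get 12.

I call move on north, → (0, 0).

Calling sense on east, → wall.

I call pop(), and observe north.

I run move on south, and get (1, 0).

Using pop, and get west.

I try move on east, and observe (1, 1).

Using sense on east, yielding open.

I try push on east, which returns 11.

I try move on east, giving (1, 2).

I invoke sense on east, : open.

Next I call push on east, → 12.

Invoking move on east, which returns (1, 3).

Invoking sense on east, and see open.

I invoke push on east, and observe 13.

Using move on east, → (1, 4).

I call sense on east, and see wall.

Next I call sense on north, → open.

I call push on north, and get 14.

I call move on north, and get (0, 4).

Now I run sense on west, : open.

Next I call push on west, and observe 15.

Invoking move on west, and get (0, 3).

Calling sense on west, and see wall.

I use pop, : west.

Calling move on east, → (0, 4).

Calling sense on east, : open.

Then push on east, → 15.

Calling move on east, giving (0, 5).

Now I run sense on east, → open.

I use push on east, yielding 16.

Then move on east, yielding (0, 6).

I run sense on east, — result: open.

Then push on east, which returns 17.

I run move on east, which returns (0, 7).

I run pop, and observe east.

I invoke move on west, which returns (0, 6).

I call sense on south, → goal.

I run move on south, yielding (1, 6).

Answer: (1, 6)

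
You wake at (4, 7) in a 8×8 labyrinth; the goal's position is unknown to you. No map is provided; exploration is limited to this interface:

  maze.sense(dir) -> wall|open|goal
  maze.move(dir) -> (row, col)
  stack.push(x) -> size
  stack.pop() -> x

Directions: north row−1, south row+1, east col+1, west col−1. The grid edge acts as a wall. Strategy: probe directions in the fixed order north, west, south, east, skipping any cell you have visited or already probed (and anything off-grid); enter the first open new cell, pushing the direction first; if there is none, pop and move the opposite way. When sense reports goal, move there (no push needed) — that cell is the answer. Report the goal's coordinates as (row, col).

Next I call sense(dir: north), and get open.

I invoke push(x: north), and observe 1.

Then move(dir: north), : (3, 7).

I use sense(dir: north), → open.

I use push(x: north), : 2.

I use move(dir: north), → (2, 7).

Using sense(dir: north), : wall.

Invoking sense(dir: west), and see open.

Then push(x: west), which returns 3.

I invoke move(dir: west), and see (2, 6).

Now I run sense(dir: north), giving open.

I try push(x: north), → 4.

I invoke move(dir: north), → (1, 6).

Now I run sense(dir: north), → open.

I invoke push(x: north), and see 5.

I use move(dir: north), giving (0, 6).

Then sense(dir: west), : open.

Next I call push(x: west), — result: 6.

I use move(dir: west), → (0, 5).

I run sense(dir: west), → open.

I try push(x: west), : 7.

Next I call move(dir: west), and get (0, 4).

I call sense(dir: west), and observe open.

Now I run push(x: west), which returns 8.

Invoking move(dir: west), and see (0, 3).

I invoke sense(dir: west), and observe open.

Calling push(x: west), yielding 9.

Invoking move(dir: west), which returns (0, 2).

I try sense(dir: west), and observe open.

Invoking push(x: west), : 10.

I try move(dir: west), → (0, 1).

I call sense(dir: west), and observe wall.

Using sense(dir: south), and observe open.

I call push(x: south), and get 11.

I call move(dir: south), and observe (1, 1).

Using sense(dir: west), → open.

Calling push(x: west), yielding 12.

I try move(dir: west), and observe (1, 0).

Then sense(dir: south), : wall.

Using pop(), and see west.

Now I run move(dir: east), which returns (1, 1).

Then sense(dir: south), and get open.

Now I run push(x: south), giving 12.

Calling move(dir: south), and see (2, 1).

Then sense(dir: south), which returns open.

Now I run push(x: south), and observe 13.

Now I run move(dir: south), yielding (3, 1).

I run sense(dir: west), and see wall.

Invoking sense(dir: south), : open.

I run push(x: south), and see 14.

I invoke move(dir: south), which returns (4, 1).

I try sense(dir: west), : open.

I run push(x: west), and see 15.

I run move(dir: west), → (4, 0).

Invoking sense(dir: south), yielding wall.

I try pop(), → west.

I call move(dir: east), → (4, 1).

Then sense(dir: south), yielding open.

I call push(x: south), which returns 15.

I try move(dir: south), and observe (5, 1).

Calling sense(dir: south), and see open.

Calling push(x: south), giving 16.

I invoke move(dir: south), and observe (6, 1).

Calling sense(dir: west), which returns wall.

Now I run sense(dir: south), and see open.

I run push(x: south), and observe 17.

I try move(dir: south), and get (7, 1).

Next I call sense(dir: west), → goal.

I invoke move(dir: west), and see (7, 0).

Answer: (7, 0)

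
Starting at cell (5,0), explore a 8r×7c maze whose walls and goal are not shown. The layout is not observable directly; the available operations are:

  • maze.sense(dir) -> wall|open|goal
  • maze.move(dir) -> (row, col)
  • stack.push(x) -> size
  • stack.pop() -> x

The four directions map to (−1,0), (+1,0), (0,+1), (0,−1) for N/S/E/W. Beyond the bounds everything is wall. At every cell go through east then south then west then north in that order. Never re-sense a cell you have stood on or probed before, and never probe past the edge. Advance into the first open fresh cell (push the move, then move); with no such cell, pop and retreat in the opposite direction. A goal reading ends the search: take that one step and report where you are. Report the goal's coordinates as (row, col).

% sense dir=east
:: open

% push x=east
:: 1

% move dir=east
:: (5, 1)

% sense dir=east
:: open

% push x=east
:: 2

% move dir=east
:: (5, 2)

% sense dir=east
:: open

% push x=east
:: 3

% move dir=east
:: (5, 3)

% sense dir=east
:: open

% push x=east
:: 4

% move dir=east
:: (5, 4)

% sense dir=east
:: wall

% sense dir=south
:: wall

% sense dir=north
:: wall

% pop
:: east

% move dir=west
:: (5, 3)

% sense dir=south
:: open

% push x=south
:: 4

% move dir=south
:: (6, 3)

% sense dir=south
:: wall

% sense dir=west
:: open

% push x=west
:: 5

% move dir=west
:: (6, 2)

% sense dir=south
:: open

% push x=south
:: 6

% move dir=south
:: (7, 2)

% sense dir=west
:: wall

% pop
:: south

% move dir=north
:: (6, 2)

% sense dir=west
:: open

% push x=west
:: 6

% move dir=west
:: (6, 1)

% sense dir=west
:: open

% push x=west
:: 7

% move dir=west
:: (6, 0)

% sense dir=south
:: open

% push x=south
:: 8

% move dir=south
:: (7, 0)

% pop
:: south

% move dir=north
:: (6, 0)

% pop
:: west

% move dir=east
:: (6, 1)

% pop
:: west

% move dir=east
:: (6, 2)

% pop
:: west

% move dir=east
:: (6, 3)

% pop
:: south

% move dir=north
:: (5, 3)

% sense dir=north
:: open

% push x=north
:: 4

% move dir=north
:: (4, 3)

% sense dir=west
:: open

% push x=west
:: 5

% move dir=west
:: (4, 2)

% sense dir=west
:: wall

% sense dir=north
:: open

% push x=north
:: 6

% move dir=north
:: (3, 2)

% sense dir=east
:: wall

% sense dir=west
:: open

% push x=west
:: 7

% move dir=west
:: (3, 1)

% sense dir=west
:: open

% push x=west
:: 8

% move dir=west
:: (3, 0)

% sense dir=south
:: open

% push x=south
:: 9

% move dir=south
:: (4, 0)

% pop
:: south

% move dir=north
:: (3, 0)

% sense dir=north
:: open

% push x=north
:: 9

% move dir=north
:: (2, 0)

% sense dir=east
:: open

% push x=east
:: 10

% move dir=east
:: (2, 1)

% sense dir=east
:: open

% push x=east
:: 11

% move dir=east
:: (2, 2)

% sense dir=east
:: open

% push x=east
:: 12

% move dir=east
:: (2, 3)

% sense dir=east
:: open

% push x=east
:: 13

% move dir=east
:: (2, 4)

% sense dir=east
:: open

% push x=east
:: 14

% move dir=east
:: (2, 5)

% sense dir=east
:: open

% push x=east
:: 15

% move dir=east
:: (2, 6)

% sense dir=south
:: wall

% sense dir=north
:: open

% push x=north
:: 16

% move dir=north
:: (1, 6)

% sense dir=west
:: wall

% sense dir=north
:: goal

% move dir=north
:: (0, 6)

Answer: (0, 6)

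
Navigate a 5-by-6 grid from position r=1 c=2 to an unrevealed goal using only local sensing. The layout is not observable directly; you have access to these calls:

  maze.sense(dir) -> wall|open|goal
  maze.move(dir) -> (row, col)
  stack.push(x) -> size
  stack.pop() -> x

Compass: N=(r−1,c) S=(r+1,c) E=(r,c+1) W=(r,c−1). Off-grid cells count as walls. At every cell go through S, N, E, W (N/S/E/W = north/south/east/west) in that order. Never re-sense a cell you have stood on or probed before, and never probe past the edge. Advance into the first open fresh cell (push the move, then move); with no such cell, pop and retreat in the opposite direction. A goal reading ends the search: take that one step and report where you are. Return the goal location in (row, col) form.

I run maze.sense on south, giving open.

Using stack.push on south, — result: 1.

Now I run maze.move on south, yielding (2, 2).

Using maze.sense on south, and get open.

I run stack.push on south, which returns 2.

Next I call maze.move on south, and observe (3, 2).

I invoke maze.sense on south, → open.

Next I call stack.push on south, : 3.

I call maze.move on south, which returns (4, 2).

Then maze.sense on east, and get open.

Using stack.push on east, and observe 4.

Using maze.move on east, which returns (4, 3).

Invoking maze.sense on north, — result: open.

Now I run stack.push on north, yielding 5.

I call maze.move on north, giving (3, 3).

I invoke maze.sense on north, and see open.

I run stack.push on north, and get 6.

I use maze.move on north, → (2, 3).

I invoke maze.sense on north, — result: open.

I invoke stack.push on north, : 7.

I try maze.move on north, giving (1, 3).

I try maze.sense on north, yielding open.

I invoke stack.push on north, : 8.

I invoke maze.move on north, and get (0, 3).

I try maze.sense on east, : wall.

Invoking maze.sense on west, and get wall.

Now I run stack.pop(), and get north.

Using maze.move on south, yielding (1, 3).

Now I run maze.sense on east, → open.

Invoking stack.push on east, and observe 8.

Using maze.move on east, : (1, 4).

I call maze.sense on south, and get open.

I run stack.push on south, : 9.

I try maze.move on south, → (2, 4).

I call maze.sense on south, : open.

I invoke stack.push on south, and get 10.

Next I call maze.move on south, : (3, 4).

I use maze.sense on south, — result: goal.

Next I call maze.move on south, and observe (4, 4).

Answer: (4, 4)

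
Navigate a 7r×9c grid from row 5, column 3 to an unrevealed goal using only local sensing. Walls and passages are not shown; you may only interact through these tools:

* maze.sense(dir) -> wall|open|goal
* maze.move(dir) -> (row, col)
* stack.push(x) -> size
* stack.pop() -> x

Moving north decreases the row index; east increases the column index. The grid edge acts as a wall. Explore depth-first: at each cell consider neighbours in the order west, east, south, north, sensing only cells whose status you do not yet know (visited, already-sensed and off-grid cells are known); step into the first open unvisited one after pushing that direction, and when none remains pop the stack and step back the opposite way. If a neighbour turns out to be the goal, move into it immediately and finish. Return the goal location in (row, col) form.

Calling sense on dir='west', — result: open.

Invoking push on x='west', which returns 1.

I use move on dir='west', and see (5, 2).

Now I run sense on dir='west', → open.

I try push on x='west', → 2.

Using move on dir='west', : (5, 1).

Now I run sense on dir='west', and observe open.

I call push on x='west', which returns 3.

I invoke move on dir='west', → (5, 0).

Calling sense on dir='south', yielding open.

Next I call push on x='south', → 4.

I try move on dir='south', and see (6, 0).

I invoke sense on dir='east', and observe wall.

I call pop, giving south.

Calling move on dir='north', — result: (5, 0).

Using sense on dir='north', yielding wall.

I run pop, and see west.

Then move on dir='east', giving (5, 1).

I try sense on dir='north', and see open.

I use push on x='north', and observe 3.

Next I call move on dir='north', — result: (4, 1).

Calling sense on dir='east', and observe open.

Then push on x='east', giving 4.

I call move on dir='east', yielding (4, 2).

I use sense on dir='east', → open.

Calling push on x='east', giving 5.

Then move on dir='east', and get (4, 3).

Next I call sense on dir='east', and get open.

Then push on x='east', yielding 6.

Using move on dir='east', — result: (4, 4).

Next I call sense on dir='east', — result: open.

I run push on x='east', : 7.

Calling move on dir='east', : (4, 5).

Next I call sense on dir='east', and get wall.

Now I run sense on dir='south', and observe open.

Next I call push on x='south', : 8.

Then move on dir='south', yielding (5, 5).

Then sense on dir='west', and get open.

I try push on x='west', and observe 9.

I run move on dir='west', — result: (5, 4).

Now I run sense on dir='south', → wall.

Then pop(), : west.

Next I call move on dir='east', : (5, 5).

Invoking sense on dir='east', which returns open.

I run push on x='east', and get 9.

I run move on dir='east', and observe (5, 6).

Now I run sense on dir='east', and see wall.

Next I call sense on dir='south', giving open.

Then push on x='south', giving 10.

I invoke move on dir='south', giving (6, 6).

I invoke sense on dir='west', and observe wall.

I run sense on dir='east', — result: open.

Then push on x='east', and observe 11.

Calling move on dir='east', and observe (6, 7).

Calling sense on dir='east', which returns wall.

I invoke pop(), → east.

Using move on dir='west', : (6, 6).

Using pop(), which returns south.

Then move on dir='north', and get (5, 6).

Then pop(), — result: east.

Using move on dir='west', and see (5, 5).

Using pop(), and get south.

I try move on dir='north', giving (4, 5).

I call sense on dir='north', and get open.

Then push on x='north', yielding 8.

Now I run move on dir='north', and get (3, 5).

Invoking sense on dir='west', → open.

I try push on x='west', and observe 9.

Next I call move on dir='west', yielding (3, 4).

Using sense on dir='west', and observe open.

Next I call push on x='west', and get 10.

Next I call move on dir='west', yielding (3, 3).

Calling sense on dir='west', yielding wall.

Invoking sense on dir='north', and get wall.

I try pop, which returns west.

Now I run move on dir='east', and get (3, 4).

Invoking sense on dir='north', which returns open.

Then push on x='north', — result: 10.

Using move on dir='north', : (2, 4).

I call sense on dir='east', — result: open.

Now I run push on x='east', — result: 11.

Next I call move on dir='east', giving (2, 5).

I invoke sense on dir='east', and observe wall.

Then sense on dir='north', yielding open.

I call push on x='north', which returns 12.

Calling move on dir='north', : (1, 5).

Now I run sense on dir='west', and see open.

I use push on x='west', → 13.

I use move on dir='west', giving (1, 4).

Calling sense on dir='west', and see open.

Invoking push on x='west', and see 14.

I try move on dir='west', giving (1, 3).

I call sense on dir='west', : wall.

I use sense on dir='north', yielding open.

I invoke push on x='north', → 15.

Next I call move on dir='north', and observe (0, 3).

Invoking sense on dir='west', yielding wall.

I call sense on dir='east', → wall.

I invoke pop(), which returns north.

Now I run move on dir='south', and see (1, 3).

Now I run pop, and see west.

I try move on dir='east', and observe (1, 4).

I use pop, and get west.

Then move on dir='east', which returns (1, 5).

Then sense on dir='east', and see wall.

Then sense on dir='north', and see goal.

Then move on dir='north', : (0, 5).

Answer: (0, 5)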